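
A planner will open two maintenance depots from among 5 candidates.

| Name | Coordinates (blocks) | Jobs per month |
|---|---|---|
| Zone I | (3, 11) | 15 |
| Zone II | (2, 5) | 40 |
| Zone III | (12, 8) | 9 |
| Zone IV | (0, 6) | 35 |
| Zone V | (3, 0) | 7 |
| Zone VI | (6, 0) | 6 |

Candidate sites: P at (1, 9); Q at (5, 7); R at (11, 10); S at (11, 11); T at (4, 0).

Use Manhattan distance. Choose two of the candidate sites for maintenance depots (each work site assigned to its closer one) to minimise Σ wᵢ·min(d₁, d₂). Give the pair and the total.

{P, T}, total 527

Evaluate every pair (each demand assigned to the nearer of the two):
  {P, T}: total = 527
  {P, Q}: total = 583
  {P, R}: total = 588
  {Q, T}: total = 591
  {P, S}: total = 597
  {Q, R}: total = 638
  {Q, S}: total = 647
  {S, T}: total = 805
  {R, T}: total = 811
  {R, S}: total = 1448
Best pair: {P, T} with total 527.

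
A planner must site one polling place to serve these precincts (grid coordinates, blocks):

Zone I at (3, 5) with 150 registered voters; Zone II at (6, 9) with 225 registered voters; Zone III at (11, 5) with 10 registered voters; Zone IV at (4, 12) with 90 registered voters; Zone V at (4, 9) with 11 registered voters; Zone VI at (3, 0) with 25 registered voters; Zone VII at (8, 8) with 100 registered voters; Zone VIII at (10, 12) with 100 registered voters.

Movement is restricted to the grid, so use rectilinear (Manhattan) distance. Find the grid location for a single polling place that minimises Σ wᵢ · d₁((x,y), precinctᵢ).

(6, 9)

Manhattan distance separates: Σwᵢ(|x−xᵢ|+|y−yᵢ|) = Σwᵢ|x−xᵢ| + Σwᵢ|y−yᵢ|, so x and y are optimised independently as 1-D weighted medians.
Total weight W = 711; half = 355.5.
x-coordinate, sorted with cumulative weight:
  x=3 (Zone I, w=150) cum 150
  x=3 (Zone VI, w=25) cum 175
  x=4 (Zone IV, w=90) cum 265
  x=4 (Zone V, w=11) cum 276
  x=6 (Zone II, w=225) cum 501  ← median
  x=8 (Zone VII, w=100) cum 601
  x=10 (Zone VIII, w=100) cum 701
  x=11 (Zone III, w=10) cum 711
⇒ x* = 6
y-coordinate, sorted with cumulative weight:
  y=0 (Zone VI, w=25) cum 25
  y=5 (Zone I, w=150) cum 175
  y=5 (Zone III, w=10) cum 185
  y=8 (Zone VII, w=100) cum 285
  y=9 (Zone II, w=225) cum 510  ← median
  y=9 (Zone V, w=11) cum 521
  y=12 (Zone IV, w=90) cum 611
  y=12 (Zone VIII, w=100) cum 711
⇒ y* = 9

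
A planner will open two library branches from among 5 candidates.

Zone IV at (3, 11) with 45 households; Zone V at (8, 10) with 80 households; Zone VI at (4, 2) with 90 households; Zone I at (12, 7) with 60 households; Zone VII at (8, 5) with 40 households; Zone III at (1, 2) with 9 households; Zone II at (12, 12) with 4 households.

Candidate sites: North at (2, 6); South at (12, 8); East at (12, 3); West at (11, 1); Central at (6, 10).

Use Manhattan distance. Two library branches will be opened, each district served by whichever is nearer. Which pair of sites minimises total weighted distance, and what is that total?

Evaluate every pair (each demand assigned to the nearer of the two):
  {North, South}: total = 1691
  {South, Central}: total = 1713
  {East, Central}: total = 1770
  {North, Central}: total = 1777
  {West, Central}: total = 1891
  {North, East}: total = 2171
  {South, West}: total = 2195
  {South, East}: total = 2254
  {North, West}: total = 2403
  {East, West}: total = 2980
Best pair: {North, South} with total 1691.

{North, South}, total 1691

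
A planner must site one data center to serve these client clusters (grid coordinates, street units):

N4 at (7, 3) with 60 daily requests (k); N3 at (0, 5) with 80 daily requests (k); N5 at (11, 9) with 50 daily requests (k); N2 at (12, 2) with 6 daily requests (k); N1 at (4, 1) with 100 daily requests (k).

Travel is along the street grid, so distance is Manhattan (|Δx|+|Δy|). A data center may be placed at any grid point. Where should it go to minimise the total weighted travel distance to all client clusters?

(4, 3)

Manhattan distance separates: Σwᵢ(|x−xᵢ|+|y−yᵢ|) = Σwᵢ|x−xᵢ| + Σwᵢ|y−yᵢ|, so x and y are optimised independently as 1-D weighted medians.
Total weight W = 296; half = 148.
x-coordinate, sorted with cumulative weight:
  x=0 (N3, w=80) cum 80
  x=4 (N1, w=100) cum 180  ← median
  x=7 (N4, w=60) cum 240
  x=11 (N5, w=50) cum 290
  x=12 (N2, w=6) cum 296
⇒ x* = 4
y-coordinate, sorted with cumulative weight:
  y=1 (N1, w=100) cum 100
  y=2 (N2, w=6) cum 106
  y=3 (N4, w=60) cum 166  ← median
  y=5 (N3, w=80) cum 246
  y=9 (N5, w=50) cum 296
⇒ y* = 3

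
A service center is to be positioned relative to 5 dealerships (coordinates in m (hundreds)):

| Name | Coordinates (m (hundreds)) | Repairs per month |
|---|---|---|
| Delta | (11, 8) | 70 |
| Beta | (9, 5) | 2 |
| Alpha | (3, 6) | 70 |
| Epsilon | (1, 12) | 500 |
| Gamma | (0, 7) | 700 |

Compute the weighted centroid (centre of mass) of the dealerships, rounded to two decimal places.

The minimiser of Σwᵢ‖p−pᵢ‖² is the weighted centroid p* = (Σwᵢpᵢ)/(Σwᵢ).
Σwᵢ = 1342.
Σwᵢxᵢ = 70·11 + 2·9 + 70·3 + 500·1 + 700·0 = 1498.
Σwᵢyᵢ = 70·8 + 2·5 + 70·6 + 500·12 + 700·7 = 11890.
x* = 1498/1342 = 1.12, y* = 11890/1342 = 8.86.

(1.12, 8.86)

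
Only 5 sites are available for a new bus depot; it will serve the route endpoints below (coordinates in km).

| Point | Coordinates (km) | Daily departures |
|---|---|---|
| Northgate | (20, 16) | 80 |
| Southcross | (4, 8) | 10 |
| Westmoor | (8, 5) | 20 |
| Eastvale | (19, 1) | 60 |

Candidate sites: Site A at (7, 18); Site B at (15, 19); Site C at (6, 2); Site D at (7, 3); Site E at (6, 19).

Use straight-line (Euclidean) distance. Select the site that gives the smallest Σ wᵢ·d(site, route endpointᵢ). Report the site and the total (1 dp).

Site B, total 2041.4 km

Total weighted distance at each candidate:
  Site A (7, 18): total = 2665.9
  Site B (15, 19): total = 2041.4
  Site C (6, 2): total = 2501.6
  Site D (7, 3): total = 2303.7
  Site E (6, 19): total = 2872.3
Minimum is at Site B with total 2041.4 km.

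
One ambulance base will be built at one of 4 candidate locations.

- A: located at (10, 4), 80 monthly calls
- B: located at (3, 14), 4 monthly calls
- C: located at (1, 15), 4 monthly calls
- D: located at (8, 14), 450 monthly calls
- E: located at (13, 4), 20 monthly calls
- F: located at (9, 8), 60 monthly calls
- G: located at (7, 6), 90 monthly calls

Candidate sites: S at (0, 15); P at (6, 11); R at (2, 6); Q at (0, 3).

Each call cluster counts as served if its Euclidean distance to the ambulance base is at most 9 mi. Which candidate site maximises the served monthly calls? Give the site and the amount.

Coverage radius r = 9 mi; a point is covered iff (Δx)²+(Δy)² ≤ 9² = 81.
  S (0, 15): covers {B, C, D} → 458
  P (6, 11): covers {A, B, C, D, F, G} → 688
  R (2, 6): covers {A, B, F, G} → 234
  Q (0, 3): covers {G} → 90
Maximum coverage at P: 688 monthly calls.

P, covering 688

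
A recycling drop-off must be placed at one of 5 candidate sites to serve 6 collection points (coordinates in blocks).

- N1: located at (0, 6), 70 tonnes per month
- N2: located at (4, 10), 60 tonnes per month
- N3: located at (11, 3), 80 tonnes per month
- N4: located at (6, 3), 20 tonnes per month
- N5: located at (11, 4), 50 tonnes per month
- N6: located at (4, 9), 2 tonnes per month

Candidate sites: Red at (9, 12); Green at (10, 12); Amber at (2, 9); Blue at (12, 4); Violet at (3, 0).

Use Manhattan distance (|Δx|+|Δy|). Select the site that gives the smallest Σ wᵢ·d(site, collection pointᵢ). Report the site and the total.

Blue, total 2196 blocks

Total weighted distance at each candidate:
  Red (9, 12): total = 3106
  Green (10, 12): total = 3128
  Amber (2, 9): total = 2634
  Blue (12, 4): total = 2196
  Violet (3, 0): total = 2910
Minimum is at Blue with total 2196 blocks.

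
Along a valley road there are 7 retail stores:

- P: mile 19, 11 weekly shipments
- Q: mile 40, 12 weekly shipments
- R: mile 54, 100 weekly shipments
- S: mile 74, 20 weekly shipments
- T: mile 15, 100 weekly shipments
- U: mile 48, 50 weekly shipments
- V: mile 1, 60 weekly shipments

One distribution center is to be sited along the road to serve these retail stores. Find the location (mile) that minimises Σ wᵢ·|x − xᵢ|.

For a sum of weighted absolute distances on a line, the optimum is the weighted median (not the mean). Total weight W = 353; half-weight = 176.5.
Sort by position and accumulate weight:
  mile 1 (V, w=60) → cum 60
  mile 15 (T, w=100) → cum 160
  mile 19 (P, w=11) → cum 171
  mile 40 (Q, w=12) → cum 183  ≥ 176.5 → median here
  mile 48 (U, w=50) → cum 233
  mile 54 (R, w=100) → cum 333
  mile 74 (S, w=20) → cum 353
Optimal location: mile 40.

x = 40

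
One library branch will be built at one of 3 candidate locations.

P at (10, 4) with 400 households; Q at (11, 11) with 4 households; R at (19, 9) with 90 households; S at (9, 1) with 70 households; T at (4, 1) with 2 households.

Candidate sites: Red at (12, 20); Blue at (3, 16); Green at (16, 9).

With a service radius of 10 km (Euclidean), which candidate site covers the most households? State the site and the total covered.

Coverage radius r = 10 km; a point is covered iff (Δx)²+(Δy)² ≤ 10² = 100.
  Red (12, 20): covers {Q} → 4
  Blue (3, 16): covers {Q} → 4
  Green (16, 9): covers {P, Q, R} → 494
Maximum coverage at Green: 494 households.

Green, covering 494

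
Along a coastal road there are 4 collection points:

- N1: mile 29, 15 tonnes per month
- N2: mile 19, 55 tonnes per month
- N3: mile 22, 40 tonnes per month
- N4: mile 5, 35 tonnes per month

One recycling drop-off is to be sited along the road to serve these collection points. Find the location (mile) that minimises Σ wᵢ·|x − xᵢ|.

For a sum of weighted absolute distances on a line, the optimum is the weighted median (not the mean). Total weight W = 145; half-weight = 72.5.
Sort by position and accumulate weight:
  mile 5 (N4, w=35) → cum 35
  mile 19 (N2, w=55) → cum 90  ≥ 72.5 → median here
  mile 22 (N3, w=40) → cum 130
  mile 29 (N1, w=15) → cum 145
Optimal location: mile 19.

x = 19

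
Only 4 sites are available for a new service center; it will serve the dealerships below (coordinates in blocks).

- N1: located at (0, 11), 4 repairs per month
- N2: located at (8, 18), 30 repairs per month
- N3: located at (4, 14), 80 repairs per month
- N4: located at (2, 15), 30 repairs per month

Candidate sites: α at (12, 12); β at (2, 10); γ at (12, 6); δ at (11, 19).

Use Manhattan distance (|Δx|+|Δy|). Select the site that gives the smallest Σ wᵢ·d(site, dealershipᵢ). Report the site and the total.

β, total 1062 blocks

Total weighted distance at each candidate:
  α (12, 12): total = 1542
  β (2, 10): total = 1062
  γ (12, 6): total = 2398
  δ (11, 19): total = 1546
Minimum is at β with total 1062 blocks.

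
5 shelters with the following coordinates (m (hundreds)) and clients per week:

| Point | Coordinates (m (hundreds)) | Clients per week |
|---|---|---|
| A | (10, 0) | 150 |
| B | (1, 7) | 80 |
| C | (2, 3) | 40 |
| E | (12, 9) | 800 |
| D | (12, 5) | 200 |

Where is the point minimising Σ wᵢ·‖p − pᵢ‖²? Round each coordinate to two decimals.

The minimiser of Σwᵢ‖p−pᵢ‖² is the weighted centroid p* = (Σwᵢpᵢ)/(Σwᵢ).
Σwᵢ = 1270.
Σwᵢxᵢ = 150·10 + 80·1 + 40·2 + 800·12 + 200·12 = 13660.
Σwᵢyᵢ = 150·0 + 80·7 + 40·3 + 800·9 + 200·5 = 8880.
x* = 13660/1270 = 10.76, y* = 8880/1270 = 6.99.

(10.76, 6.99)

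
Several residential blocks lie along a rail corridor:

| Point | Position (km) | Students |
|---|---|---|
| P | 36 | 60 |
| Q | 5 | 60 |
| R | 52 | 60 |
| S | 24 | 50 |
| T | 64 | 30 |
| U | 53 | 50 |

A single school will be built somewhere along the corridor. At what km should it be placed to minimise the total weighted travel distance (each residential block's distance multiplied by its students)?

For a sum of weighted absolute distances on a line, the optimum is the weighted median (not the mean). Total weight W = 310; half-weight = 155.
Sort by position and accumulate weight:
  km 5 (Q, w=60) → cum 60
  km 24 (S, w=50) → cum 110
  km 36 (P, w=60) → cum 170  ≥ 155 → median here
  km 52 (R, w=60) → cum 230
  km 53 (U, w=50) → cum 280
  km 64 (T, w=30) → cum 310
Optimal location: km 36.

x = 36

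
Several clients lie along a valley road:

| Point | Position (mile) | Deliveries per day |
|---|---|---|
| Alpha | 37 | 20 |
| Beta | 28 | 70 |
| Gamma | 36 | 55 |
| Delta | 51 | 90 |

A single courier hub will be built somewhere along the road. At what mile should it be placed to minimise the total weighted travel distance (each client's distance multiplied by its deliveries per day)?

For a sum of weighted absolute distances on a line, the optimum is the weighted median (not the mean). Total weight W = 235; half-weight = 117.5.
Sort by position and accumulate weight:
  mile 28 (Beta, w=70) → cum 70
  mile 36 (Gamma, w=55) → cum 125  ≥ 117.5 → median here
  mile 37 (Alpha, w=20) → cum 145
  mile 51 (Delta, w=90) → cum 235
Optimal location: mile 36.

x = 36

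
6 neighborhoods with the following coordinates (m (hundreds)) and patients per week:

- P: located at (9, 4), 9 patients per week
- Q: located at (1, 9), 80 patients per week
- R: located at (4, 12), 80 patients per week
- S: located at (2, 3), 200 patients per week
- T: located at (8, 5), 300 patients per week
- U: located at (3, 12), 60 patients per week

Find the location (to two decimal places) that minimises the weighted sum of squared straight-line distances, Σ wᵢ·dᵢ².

The minimiser of Σwᵢ‖p−pᵢ‖² is the weighted centroid p* = (Σwᵢpᵢ)/(Σwᵢ).
Σwᵢ = 729.
Σwᵢxᵢ = 9·9 + 80·1 + 80·4 + 200·2 + 300·8 + 60·3 = 3461.
Σwᵢyᵢ = 9·4 + 80·9 + 80·12 + 200·3 + 300·5 + 60·12 = 4536.
x* = 3461/729 = 4.75, y* = 4536/729 = 6.22.

(4.75, 6.22)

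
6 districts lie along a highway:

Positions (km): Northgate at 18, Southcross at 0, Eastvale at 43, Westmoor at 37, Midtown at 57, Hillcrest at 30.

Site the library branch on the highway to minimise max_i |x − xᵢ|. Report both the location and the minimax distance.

The 1-center on a line is the midpoint of the two extreme points: leftmost at 0, rightmost at 57.
Optimal location = (0 + 57)/2 = 28.5; maximum distance = (57 − 0)/2 = 28.5.

location 28.5, max distance 28.5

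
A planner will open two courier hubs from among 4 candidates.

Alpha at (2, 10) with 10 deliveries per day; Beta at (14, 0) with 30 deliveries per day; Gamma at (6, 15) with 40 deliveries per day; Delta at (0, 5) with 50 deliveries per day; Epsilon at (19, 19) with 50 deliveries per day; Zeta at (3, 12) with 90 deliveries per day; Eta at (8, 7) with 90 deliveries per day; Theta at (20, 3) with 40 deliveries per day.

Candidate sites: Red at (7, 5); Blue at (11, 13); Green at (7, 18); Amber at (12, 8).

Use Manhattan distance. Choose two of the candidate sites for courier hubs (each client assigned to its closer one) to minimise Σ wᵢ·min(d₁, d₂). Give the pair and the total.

Evaluate every pair (each demand assigned to the nearer of the two):
  {Red, Green}: total = 3390
  {Red, Blue}: total = 3470
  {Green, Amber}: total = 3850
  {Red, Amber}: total = 3870
  {Blue, Amber}: total = 3930
  {Blue, Green}: total = 4740
Best pair: {Red, Green} with total 3390.

{Red, Green}, total 3390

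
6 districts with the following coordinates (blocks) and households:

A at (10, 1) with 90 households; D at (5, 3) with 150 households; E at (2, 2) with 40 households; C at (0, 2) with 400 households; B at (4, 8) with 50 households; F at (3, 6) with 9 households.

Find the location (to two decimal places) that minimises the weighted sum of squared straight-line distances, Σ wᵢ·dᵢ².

The minimiser of Σwᵢ‖p−pᵢ‖² is the weighted centroid p* = (Σwᵢpᵢ)/(Σwᵢ).
Σwᵢ = 739.
Σwᵢxᵢ = 90·10 + 150·5 + 40·2 + 400·0 + 50·4 + 9·3 = 1957.
Σwᵢyᵢ = 90·1 + 150·3 + 40·2 + 400·2 + 50·8 + 9·6 = 1874.
x* = 1957/739 = 2.65, y* = 1874/739 = 2.54.

(2.65, 2.54)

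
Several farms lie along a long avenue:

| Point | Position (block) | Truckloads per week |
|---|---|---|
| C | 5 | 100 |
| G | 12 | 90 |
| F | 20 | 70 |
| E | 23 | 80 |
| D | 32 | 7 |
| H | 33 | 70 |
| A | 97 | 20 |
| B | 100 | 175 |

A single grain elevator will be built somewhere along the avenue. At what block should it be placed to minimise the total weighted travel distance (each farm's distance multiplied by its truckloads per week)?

For a sum of weighted absolute distances on a line, the optimum is the weighted median (not the mean). Total weight W = 612; half-weight = 306.
Sort by position and accumulate weight:
  block 5 (C, w=100) → cum 100
  block 12 (G, w=90) → cum 190
  block 20 (F, w=70) → cum 260
  block 23 (E, w=80) → cum 340  ≥ 306 → median here
  block 32 (D, w=7) → cum 347
  block 33 (H, w=70) → cum 417
  block 97 (A, w=20) → cum 437
  block 100 (B, w=175) → cum 612
Optimal location: block 23.

x = 23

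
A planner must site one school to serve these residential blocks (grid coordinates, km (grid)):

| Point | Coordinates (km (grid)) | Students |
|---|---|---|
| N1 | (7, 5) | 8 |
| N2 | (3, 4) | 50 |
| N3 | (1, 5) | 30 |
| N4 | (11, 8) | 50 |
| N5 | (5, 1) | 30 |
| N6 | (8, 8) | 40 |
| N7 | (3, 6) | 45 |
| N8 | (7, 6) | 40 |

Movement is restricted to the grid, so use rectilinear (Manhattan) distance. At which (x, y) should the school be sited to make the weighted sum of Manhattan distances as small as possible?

Manhattan distance separates: Σwᵢ(|x−xᵢ|+|y−yᵢ|) = Σwᵢ|x−xᵢ| + Σwᵢ|y−yᵢ|, so x and y are optimised independently as 1-D weighted medians.
Total weight W = 293; half = 146.5.
x-coordinate, sorted with cumulative weight:
  x=1 (N3, w=30) cum 30
  x=3 (N2, w=50) cum 80
  x=3 (N7, w=45) cum 125
  x=5 (N5, w=30) cum 155  ← median
  x=7 (N1, w=8) cum 163
  x=7 (N8, w=40) cum 203
  x=8 (N6, w=40) cum 243
  x=11 (N4, w=50) cum 293
⇒ x* = 5
y-coordinate, sorted with cumulative weight:
  y=1 (N5, w=30) cum 30
  y=4 (N2, w=50) cum 80
  y=5 (N1, w=8) cum 88
  y=5 (N3, w=30) cum 118
  y=6 (N7, w=45) cum 163  ← median
  y=6 (N8, w=40) cum 203
  y=8 (N4, w=50) cum 253
  y=8 (N6, w=40) cum 293
⇒ y* = 6

(5, 6)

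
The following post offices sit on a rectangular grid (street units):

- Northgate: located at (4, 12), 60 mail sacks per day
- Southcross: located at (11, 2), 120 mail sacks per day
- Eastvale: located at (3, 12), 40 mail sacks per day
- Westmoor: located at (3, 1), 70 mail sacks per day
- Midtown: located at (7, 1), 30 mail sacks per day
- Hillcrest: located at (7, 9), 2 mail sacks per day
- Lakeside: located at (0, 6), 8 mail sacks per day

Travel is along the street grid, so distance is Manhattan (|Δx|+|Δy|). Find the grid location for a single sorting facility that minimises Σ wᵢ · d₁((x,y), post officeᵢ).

(4, 2)

Manhattan distance separates: Σwᵢ(|x−xᵢ|+|y−yᵢ|) = Σwᵢ|x−xᵢ| + Σwᵢ|y−yᵢ|, so x and y are optimised independently as 1-D weighted medians.
Total weight W = 330; half = 165.
x-coordinate, sorted with cumulative weight:
  x=0 (Lakeside, w=8) cum 8
  x=3 (Eastvale, w=40) cum 48
  x=3 (Westmoor, w=70) cum 118
  x=4 (Northgate, w=60) cum 178  ← median
  x=7 (Midtown, w=30) cum 208
  x=7 (Hillcrest, w=2) cum 210
  x=11 (Southcross, w=120) cum 330
⇒ x* = 4
y-coordinate, sorted with cumulative weight:
  y=1 (Westmoor, w=70) cum 70
  y=1 (Midtown, w=30) cum 100
  y=2 (Southcross, w=120) cum 220  ← median
  y=6 (Lakeside, w=8) cum 228
  y=9 (Hillcrest, w=2) cum 230
  y=12 (Northgate, w=60) cum 290
  y=12 (Eastvale, w=40) cum 330
⇒ y* = 2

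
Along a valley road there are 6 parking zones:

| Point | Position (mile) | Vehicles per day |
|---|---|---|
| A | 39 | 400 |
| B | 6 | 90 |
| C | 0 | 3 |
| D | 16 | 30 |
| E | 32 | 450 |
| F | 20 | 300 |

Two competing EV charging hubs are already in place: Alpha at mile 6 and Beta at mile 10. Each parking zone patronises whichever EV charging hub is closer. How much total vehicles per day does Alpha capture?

The indifferent point is the midpoint (6+10)/2 = 8; parking zones left of it (closer to Alpha at 6) go to Alpha, those right go to Beta.
  C at 0 (w=3) → Alpha
  B at 6 (w=90) → Alpha
  D at 16 (w=30) → Beta
  F at 20 (w=300) → Beta
  E at 32 (w=450) → Beta
  A at 39 (w=400) → Beta
Alpha captures 93; Beta captures 1180.

93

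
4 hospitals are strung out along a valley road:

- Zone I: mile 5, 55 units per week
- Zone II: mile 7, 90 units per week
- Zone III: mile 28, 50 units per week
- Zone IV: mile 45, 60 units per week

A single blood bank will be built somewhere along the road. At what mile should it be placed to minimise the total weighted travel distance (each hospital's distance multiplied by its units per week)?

x = 7

For a sum of weighted absolute distances on a line, the optimum is the weighted median (not the mean). Total weight W = 255; half-weight = 127.5.
Sort by position and accumulate weight:
  mile 5 (Zone I, w=55) → cum 55
  mile 7 (Zone II, w=90) → cum 145  ≥ 127.5 → median here
  mile 28 (Zone III, w=50) → cum 195
  mile 45 (Zone IV, w=60) → cum 255
Optimal location: mile 7.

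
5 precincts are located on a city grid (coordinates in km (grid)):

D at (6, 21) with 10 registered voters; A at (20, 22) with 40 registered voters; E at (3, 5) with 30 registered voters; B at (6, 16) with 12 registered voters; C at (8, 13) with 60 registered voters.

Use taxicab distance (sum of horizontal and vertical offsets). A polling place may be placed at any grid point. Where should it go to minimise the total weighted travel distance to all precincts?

(8, 13)

Manhattan distance separates: Σwᵢ(|x−xᵢ|+|y−yᵢ|) = Σwᵢ|x−xᵢ| + Σwᵢ|y−yᵢ|, so x and y are optimised independently as 1-D weighted medians.
Total weight W = 152; half = 76.
x-coordinate, sorted with cumulative weight:
  x=3 (E, w=30) cum 30
  x=6 (D, w=10) cum 40
  x=6 (B, w=12) cum 52
  x=8 (C, w=60) cum 112  ← median
  x=20 (A, w=40) cum 152
⇒ x* = 8
y-coordinate, sorted with cumulative weight:
  y=5 (E, w=30) cum 30
  y=13 (C, w=60) cum 90  ← median
  y=16 (B, w=12) cum 102
  y=21 (D, w=10) cum 112
  y=22 (A, w=40) cum 152
⇒ y* = 13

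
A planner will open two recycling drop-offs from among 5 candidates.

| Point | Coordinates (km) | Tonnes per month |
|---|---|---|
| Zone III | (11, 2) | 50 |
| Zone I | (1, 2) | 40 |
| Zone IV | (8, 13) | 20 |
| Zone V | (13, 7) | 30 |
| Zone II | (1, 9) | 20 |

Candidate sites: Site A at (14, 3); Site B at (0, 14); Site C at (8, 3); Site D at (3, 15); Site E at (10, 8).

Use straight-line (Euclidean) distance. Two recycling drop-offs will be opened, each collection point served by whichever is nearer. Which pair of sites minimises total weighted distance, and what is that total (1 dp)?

Evaluate every pair (each demand assigned to the nearer of the two):
  {Site C, Site E}: total = 824.6
  {Site C, Site D}: total = 867.2
  {Site B, Site C}: total = 896.3
  {Site A, Site C}: total = 949.0
  {Site A, Site E}: total = 974.5
  {Site A, Site B}: total = 1026.7
  {Site A, Site D}: total = 1037.5
  {Site B, Site E}: total = 1041.4
  {Site D, Site E}: total = 1065.9
  {Site B, Site D}: total = 1838.8
Best pair: {Site C, Site E} with total 824.6.

{Site C, Site E}, total 824.6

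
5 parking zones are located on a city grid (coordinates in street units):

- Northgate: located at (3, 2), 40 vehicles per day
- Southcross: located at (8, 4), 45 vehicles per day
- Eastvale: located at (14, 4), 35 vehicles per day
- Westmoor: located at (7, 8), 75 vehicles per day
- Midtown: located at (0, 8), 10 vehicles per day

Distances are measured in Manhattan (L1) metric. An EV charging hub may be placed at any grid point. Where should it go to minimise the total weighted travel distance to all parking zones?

Manhattan distance separates: Σwᵢ(|x−xᵢ|+|y−yᵢ|) = Σwᵢ|x−xᵢ| + Σwᵢ|y−yᵢ|, so x and y are optimised independently as 1-D weighted medians.
Total weight W = 205; half = 102.5.
x-coordinate, sorted with cumulative weight:
  x=0 (Midtown, w=10) cum 10
  x=3 (Northgate, w=40) cum 50
  x=7 (Westmoor, w=75) cum 125  ← median
  x=8 (Southcross, w=45) cum 170
  x=14 (Eastvale, w=35) cum 205
⇒ x* = 7
y-coordinate, sorted with cumulative weight:
  y=2 (Northgate, w=40) cum 40
  y=4 (Southcross, w=45) cum 85
  y=4 (Eastvale, w=35) cum 120  ← median
  y=8 (Westmoor, w=75) cum 195
  y=8 (Midtown, w=10) cum 205
⇒ y* = 4

(7, 4)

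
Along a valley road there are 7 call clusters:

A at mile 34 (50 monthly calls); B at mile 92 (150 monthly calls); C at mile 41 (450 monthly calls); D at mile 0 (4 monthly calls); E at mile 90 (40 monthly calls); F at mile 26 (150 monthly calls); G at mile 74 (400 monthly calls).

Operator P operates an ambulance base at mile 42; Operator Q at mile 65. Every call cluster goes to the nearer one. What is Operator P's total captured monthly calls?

The indifferent point is the midpoint (42+65)/2 = 53.5; call clusters left of it (closer to Operator P at 42) go to Operator P, those right go to Operator Q.
  D at 0 (w=4) → Operator P
  F at 26 (w=150) → Operator P
  A at 34 (w=50) → Operator P
  C at 41 (w=450) → Operator P
  G at 74 (w=400) → Operator Q
  E at 90 (w=40) → Operator Q
  B at 92 (w=150) → Operator Q
Operator P captures 654; Operator Q captures 590.

654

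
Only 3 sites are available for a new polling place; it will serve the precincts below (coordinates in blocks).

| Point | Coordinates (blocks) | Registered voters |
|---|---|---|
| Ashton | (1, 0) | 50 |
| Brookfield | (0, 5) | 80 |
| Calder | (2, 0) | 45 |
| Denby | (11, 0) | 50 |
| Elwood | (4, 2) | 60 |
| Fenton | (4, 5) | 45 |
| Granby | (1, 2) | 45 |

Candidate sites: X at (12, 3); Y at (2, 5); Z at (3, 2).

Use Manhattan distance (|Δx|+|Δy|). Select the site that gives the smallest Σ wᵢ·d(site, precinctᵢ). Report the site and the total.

Z, total 1645 blocks

Total weighted distance at each candidate:
  X (12, 3): total = 4135
  Y (2, 5): total = 1955
  Z (3, 2): total = 1645
Minimum is at Z with total 1645 blocks.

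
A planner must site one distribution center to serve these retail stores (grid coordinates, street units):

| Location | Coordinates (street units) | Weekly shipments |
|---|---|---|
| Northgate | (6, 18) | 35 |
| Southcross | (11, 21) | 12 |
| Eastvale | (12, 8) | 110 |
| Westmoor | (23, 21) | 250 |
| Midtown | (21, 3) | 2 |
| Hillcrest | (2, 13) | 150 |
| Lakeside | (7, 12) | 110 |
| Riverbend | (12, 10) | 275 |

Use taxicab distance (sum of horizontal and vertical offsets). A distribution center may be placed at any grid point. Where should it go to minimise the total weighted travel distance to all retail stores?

(12, 12)

Manhattan distance separates: Σwᵢ(|x−xᵢ|+|y−yᵢ|) = Σwᵢ|x−xᵢ| + Σwᵢ|y−yᵢ|, so x and y are optimised independently as 1-D weighted medians.
Total weight W = 944; half = 472.
x-coordinate, sorted with cumulative weight:
  x=2 (Hillcrest, w=150) cum 150
  x=6 (Northgate, w=35) cum 185
  x=7 (Lakeside, w=110) cum 295
  x=11 (Southcross, w=12) cum 307
  x=12 (Eastvale, w=110) cum 417
  x=12 (Riverbend, w=275) cum 692  ← median
  x=21 (Midtown, w=2) cum 694
  x=23 (Westmoor, w=250) cum 944
⇒ x* = 12
y-coordinate, sorted with cumulative weight:
  y=3 (Midtown, w=2) cum 2
  y=8 (Eastvale, w=110) cum 112
  y=10 (Riverbend, w=275) cum 387
  y=12 (Lakeside, w=110) cum 497  ← median
  y=13 (Hillcrest, w=150) cum 647
  y=18 (Northgate, w=35) cum 682
  y=21 (Southcross, w=12) cum 694
  y=21 (Westmoor, w=250) cum 944
⇒ y* = 12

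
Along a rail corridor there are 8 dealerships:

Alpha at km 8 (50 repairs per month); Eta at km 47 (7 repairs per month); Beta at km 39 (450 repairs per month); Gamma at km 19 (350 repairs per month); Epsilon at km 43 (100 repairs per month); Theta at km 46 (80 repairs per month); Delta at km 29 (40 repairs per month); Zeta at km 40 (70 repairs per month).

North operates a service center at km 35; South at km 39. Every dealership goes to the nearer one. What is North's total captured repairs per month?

The indifferent point is the midpoint (35+39)/2 = 37; dealerships left of it (closer to North at 35) go to North, those right go to South.
  Alpha at 8 (w=50) → North
  Gamma at 19 (w=350) → North
  Delta at 29 (w=40) → North
  Beta at 39 (w=450) → South
  Zeta at 40 (w=70) → South
  Epsilon at 43 (w=100) → South
  Theta at 46 (w=80) → South
  Eta at 47 (w=7) → South
North captures 440; South captures 707.

440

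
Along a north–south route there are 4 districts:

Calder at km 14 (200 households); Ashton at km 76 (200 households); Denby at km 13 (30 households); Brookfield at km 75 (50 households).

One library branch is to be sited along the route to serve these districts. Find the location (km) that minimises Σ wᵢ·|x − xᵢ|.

For a sum of weighted absolute distances on a line, the optimum is the weighted median (not the mean). Total weight W = 480; half-weight = 240.
Sort by position and accumulate weight:
  km 13 (Denby, w=30) → cum 30
  km 14 (Calder, w=200) → cum 230
  km 75 (Brookfield, w=50) → cum 280  ≥ 240 → median here
  km 76 (Ashton, w=200) → cum 480
Optimal location: km 75.

x = 75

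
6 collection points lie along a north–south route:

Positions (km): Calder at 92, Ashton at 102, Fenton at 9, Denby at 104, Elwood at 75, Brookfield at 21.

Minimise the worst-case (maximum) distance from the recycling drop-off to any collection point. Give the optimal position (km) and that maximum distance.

The 1-center on a line is the midpoint of the two extreme points: leftmost at 9, rightmost at 104.
Optimal location = (9 + 104)/2 = 56.5; maximum distance = (104 − 9)/2 = 47.5.

location 56.5, max distance 47.5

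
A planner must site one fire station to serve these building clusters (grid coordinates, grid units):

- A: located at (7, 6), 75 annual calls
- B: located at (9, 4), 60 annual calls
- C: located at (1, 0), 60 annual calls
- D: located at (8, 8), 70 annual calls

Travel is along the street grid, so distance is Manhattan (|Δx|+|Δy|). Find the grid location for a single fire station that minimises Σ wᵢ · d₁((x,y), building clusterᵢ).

Manhattan distance separates: Σwᵢ(|x−xᵢ|+|y−yᵢ|) = Σwᵢ|x−xᵢ| + Σwᵢ|y−yᵢ|, so x and y are optimised independently as 1-D weighted medians.
Total weight W = 265; half = 132.5.
x-coordinate, sorted with cumulative weight:
  x=1 (C, w=60) cum 60
  x=7 (A, w=75) cum 135  ← median
  x=8 (D, w=70) cum 205
  x=9 (B, w=60) cum 265
⇒ x* = 7
y-coordinate, sorted with cumulative weight:
  y=0 (C, w=60) cum 60
  y=4 (B, w=60) cum 120
  y=6 (A, w=75) cum 195  ← median
  y=8 (D, w=70) cum 265
⇒ y* = 6

(7, 6)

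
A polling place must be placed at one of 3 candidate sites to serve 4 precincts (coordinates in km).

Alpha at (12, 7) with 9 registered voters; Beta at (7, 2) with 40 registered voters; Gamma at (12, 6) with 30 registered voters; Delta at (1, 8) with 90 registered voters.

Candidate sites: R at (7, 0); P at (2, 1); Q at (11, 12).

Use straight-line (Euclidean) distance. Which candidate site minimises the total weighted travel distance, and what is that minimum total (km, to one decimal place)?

P, total 1280.7 km

Total weighted distance at each candidate:
  R (7, 0): total = 1291.7
  P (2, 1): total = 1280.7
  Q (11, 12): total = 1628.5
Minimum is at P with total 1280.7 km.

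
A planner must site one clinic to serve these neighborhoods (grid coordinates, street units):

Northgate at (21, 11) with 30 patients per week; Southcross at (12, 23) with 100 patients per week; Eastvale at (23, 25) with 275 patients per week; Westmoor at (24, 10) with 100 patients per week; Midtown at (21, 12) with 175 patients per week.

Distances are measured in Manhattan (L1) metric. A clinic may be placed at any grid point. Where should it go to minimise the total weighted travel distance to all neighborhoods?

Manhattan distance separates: Σwᵢ(|x−xᵢ|+|y−yᵢ|) = Σwᵢ|x−xᵢ| + Σwᵢ|y−yᵢ|, so x and y are optimised independently as 1-D weighted medians.
Total weight W = 680; half = 340.
x-coordinate, sorted with cumulative weight:
  x=12 (Southcross, w=100) cum 100
  x=21 (Northgate, w=30) cum 130
  x=21 (Midtown, w=175) cum 305
  x=23 (Eastvale, w=275) cum 580  ← median
  x=24 (Westmoor, w=100) cum 680
⇒ x* = 23
y-coordinate, sorted with cumulative weight:
  y=10 (Westmoor, w=100) cum 100
  y=11 (Northgate, w=30) cum 130
  y=12 (Midtown, w=175) cum 305
  y=23 (Southcross, w=100) cum 405  ← median
  y=25 (Eastvale, w=275) cum 680
⇒ y* = 23

(23, 23)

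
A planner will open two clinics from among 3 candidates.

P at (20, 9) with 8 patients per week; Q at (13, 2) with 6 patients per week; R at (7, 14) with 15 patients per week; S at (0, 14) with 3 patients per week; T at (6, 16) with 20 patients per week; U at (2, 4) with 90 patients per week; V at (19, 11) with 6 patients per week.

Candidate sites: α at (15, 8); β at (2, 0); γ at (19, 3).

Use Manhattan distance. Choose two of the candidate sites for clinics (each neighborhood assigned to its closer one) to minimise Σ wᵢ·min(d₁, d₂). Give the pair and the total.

{α, β}, total 1096

Evaluate every pair (each demand assigned to the nearer of the two):
  {α, β}: total = 1096
  {β, γ}: total = 1239
  {α, γ}: total = 2275
Best pair: {α, β} with total 1096.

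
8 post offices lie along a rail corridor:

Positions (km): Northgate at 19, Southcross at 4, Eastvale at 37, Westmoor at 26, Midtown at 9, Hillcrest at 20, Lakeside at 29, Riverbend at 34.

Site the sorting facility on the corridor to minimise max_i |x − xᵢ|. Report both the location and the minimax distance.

The 1-center on a line is the midpoint of the two extreme points: leftmost at 4, rightmost at 37.
Optimal location = (4 + 37)/2 = 20.5; maximum distance = (37 − 4)/2 = 16.5.

location 20.5, max distance 16.5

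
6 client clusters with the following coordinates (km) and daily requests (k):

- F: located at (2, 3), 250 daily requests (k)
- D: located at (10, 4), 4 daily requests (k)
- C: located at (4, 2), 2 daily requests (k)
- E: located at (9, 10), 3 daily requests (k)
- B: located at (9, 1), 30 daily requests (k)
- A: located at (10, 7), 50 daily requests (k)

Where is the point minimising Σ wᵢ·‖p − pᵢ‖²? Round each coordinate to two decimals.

(3.97, 3.48)

The minimiser of Σwᵢ‖p−pᵢ‖² is the weighted centroid p* = (Σwᵢpᵢ)/(Σwᵢ).
Σwᵢ = 339.
Σwᵢxᵢ = 250·2 + 4·10 + 2·4 + 3·9 + 30·9 + 50·10 = 1345.
Σwᵢyᵢ = 250·3 + 4·4 + 2·2 + 3·10 + 30·1 + 50·7 = 1180.
x* = 1345/339 = 3.97, y* = 1180/339 = 3.48.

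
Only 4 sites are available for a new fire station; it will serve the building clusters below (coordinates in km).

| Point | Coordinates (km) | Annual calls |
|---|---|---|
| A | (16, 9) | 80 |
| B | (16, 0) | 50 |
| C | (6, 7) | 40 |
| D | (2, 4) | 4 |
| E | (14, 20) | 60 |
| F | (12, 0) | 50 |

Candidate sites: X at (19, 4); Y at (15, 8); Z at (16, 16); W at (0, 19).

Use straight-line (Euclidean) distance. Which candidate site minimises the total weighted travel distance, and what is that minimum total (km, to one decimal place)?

Total weighted distance at each candidate:
  X (19, 4): total = 2727.0
  Y (15, 8): total = 2082.6
  Z (16, 16): total = 3064.9
  W (0, 19): total = 5314.3
Minimum is at Y with total 2082.6 km.

Y, total 2082.6 km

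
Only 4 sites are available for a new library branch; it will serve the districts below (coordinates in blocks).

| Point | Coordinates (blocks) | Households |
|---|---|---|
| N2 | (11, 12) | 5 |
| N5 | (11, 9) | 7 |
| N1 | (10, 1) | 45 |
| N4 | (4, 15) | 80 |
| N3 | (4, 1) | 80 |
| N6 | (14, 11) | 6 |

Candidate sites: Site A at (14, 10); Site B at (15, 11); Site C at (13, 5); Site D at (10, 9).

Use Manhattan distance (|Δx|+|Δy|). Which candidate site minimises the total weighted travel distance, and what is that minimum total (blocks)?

Total weighted distance at each candidate:
  Site A (14, 10): total = 3364
  Site B (15, 11): total = 3628
  Site C (13, 5): total = 3004
  Site D (10, 9): total = 2503
Minimum is at Site D with total 2503 blocks.

Site D, total 2503 blocks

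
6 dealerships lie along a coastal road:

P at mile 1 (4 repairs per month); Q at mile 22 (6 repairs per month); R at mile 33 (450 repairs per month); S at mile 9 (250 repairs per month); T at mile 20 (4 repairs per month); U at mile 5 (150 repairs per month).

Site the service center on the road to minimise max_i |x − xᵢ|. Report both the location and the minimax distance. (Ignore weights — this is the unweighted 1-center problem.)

The 1-center on a line is the midpoint of the two extreme points: leftmost at 1, rightmost at 33.
Optimal location = (1 + 33)/2 = 17; maximum distance = (33 − 1)/2 = 16.

location 17, max distance 16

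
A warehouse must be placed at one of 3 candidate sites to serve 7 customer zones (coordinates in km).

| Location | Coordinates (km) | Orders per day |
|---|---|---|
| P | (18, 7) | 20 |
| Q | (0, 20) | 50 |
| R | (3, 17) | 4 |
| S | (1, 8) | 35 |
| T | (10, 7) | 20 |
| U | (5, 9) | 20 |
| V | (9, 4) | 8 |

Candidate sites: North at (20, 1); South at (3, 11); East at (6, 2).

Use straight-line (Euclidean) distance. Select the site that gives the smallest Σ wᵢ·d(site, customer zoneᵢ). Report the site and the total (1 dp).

South, total 1226.6 km

Total weighted distance at each candidate:
  North (20, 1): total = 2972.3
  South (3, 11): total = 1226.6
  East (6, 2): total = 1841.6
Minimum is at South with total 1226.6 km.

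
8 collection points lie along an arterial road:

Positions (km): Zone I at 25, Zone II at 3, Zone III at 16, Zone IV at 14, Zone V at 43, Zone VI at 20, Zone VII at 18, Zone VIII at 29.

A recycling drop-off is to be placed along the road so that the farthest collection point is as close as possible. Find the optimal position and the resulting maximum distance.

location 23, max distance 20

The 1-center on a line is the midpoint of the two extreme points: leftmost at 3, rightmost at 43.
Optimal location = (3 + 43)/2 = 23; maximum distance = (43 − 3)/2 = 20.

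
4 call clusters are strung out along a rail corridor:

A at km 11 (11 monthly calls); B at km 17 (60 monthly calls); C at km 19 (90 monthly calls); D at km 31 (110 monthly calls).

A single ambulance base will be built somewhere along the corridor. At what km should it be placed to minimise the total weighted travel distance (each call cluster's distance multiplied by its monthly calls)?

For a sum of weighted absolute distances on a line, the optimum is the weighted median (not the mean). Total weight W = 271; half-weight = 135.5.
Sort by position and accumulate weight:
  km 11 (A, w=11) → cum 11
  km 17 (B, w=60) → cum 71
  km 19 (C, w=90) → cum 161  ≥ 135.5 → median here
  km 31 (D, w=110) → cum 271
Optimal location: km 19.

x = 19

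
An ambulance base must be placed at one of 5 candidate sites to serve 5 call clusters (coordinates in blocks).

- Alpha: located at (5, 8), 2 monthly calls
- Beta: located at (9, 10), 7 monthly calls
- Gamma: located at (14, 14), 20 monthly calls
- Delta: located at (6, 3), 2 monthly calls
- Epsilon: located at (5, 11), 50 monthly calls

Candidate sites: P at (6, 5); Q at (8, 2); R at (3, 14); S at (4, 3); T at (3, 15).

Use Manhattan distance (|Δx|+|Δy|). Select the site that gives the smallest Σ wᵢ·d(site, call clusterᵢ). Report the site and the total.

R, total 584 blocks

Total weighted distance at each candidate:
  P (6, 5): total = 758
  Q (8, 2): total = 1047
  R (3, 14): total = 584
  S (4, 3): total = 970
  T (3, 15): total = 665
Minimum is at R with total 584 blocks.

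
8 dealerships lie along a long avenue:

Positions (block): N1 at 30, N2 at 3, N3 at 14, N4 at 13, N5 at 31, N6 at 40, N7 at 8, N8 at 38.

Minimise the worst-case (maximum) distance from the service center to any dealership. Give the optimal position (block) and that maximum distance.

The 1-center on a line is the midpoint of the two extreme points: leftmost at 3, rightmost at 40.
Optimal location = (3 + 40)/2 = 21.5; maximum distance = (40 − 3)/2 = 18.5.

location 21.5, max distance 18.5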